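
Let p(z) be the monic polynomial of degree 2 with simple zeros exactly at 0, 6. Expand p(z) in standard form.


The polynomial is p(z) = ∏_{α ∈ S} (z − α), where S = {0, 6}.
Expanding the product yields: p(z) = z^2 -6·z.
The resulting polynomial has degree 2 and real coefficients as required.

p(z) = z^2 -6·z.


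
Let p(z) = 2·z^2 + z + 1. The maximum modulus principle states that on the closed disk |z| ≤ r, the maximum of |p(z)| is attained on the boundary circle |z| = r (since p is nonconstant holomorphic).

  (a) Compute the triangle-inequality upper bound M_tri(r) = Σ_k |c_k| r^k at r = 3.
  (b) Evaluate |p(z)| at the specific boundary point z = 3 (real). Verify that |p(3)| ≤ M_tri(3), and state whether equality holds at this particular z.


Coefficients: c_0 = 1, c_1 = 1, c_2 = 2. Radius r = 3.
Part (a). Triangle bound: M_tri(r) = Σ_k |c_k| r^k
  = |1|·3^0 + |1|·3^1 + |2|·3^2
  = 1 + 3 + 18 = 22.
This bounds M(r) := max_{|z|=r} |p(z)| from above; equality holds iff all terms c_k z^k can be made to align in phase at a single z on |z|=r.
Part (b). At z = 3 (real, on the circle |z| = r):
  p(3) = (1)·3^0 + (1)·3^1 + (2)·3^2 = 22.
  |p(3)| = 22.
Since all nonzero coefficients share the same sign, |p(3)| = 22 = M_tri(3); the triangle bound is attained at z = 3, so in fact M(r) = 22.

M_tri(3) = 22; |p(3)| = 22; equality at z=3: yes.


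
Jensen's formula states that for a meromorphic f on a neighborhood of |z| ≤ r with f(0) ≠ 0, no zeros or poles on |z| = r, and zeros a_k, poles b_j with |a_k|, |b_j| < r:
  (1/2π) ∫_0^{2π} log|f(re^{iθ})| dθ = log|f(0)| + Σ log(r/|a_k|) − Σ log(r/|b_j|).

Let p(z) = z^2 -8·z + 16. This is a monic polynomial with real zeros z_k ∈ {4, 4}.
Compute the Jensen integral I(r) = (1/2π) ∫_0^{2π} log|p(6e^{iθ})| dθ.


Zeros: 4, 4; r = 6.
Inside |z| < r: 4, 4. Outside (|z| ≥ r): ∅.
p(0) = 16, so log|p(0)| = log(16) = 2.7726.
Apply Jensen: I(r) = log|p(0)| + Σ_k log(r/|z_k|), summed over zeros inside |z| < r.
  log(r/|z_k|) for z_k = 4: log(6/4) = 0.4055
  log(r/|z_k|) for z_k = 4: log(6/4) = 0.4055
Sum over inside zeros: 0.8109.
I(r) = log|p(0)| + (inside sum) = 2.7726 + 0.8109 = 3.5835.
Closed form (all zeros inside, monic): I(r) = n·log(r) = 2·log(6) = 3.5835. ✓

I(r) ≈ 3.5835.


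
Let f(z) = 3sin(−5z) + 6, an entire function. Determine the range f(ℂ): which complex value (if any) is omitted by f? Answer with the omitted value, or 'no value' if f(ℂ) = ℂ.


Little Picard bounds the complement of f(ℂ) to at most one point.
sin is entire and surjective onto ℂ: for every w ∈ ℂ, sin(ζ) = w has a solution ζ ∈ ℂ (e.g., via the complex inverse arcsin). With ζ = −5z this gives z = ζ/(-5). Then 3·sin(−5z) takes every value in 3·ℂ = ℂ, and adding 6 is a bijection of ℂ. So f is surjective and omits no value. (Note: only on the real line is sin bounded by [−1, 1].)

Omitted value: no value.


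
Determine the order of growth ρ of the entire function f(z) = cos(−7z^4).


Write cos(w) = (e^{iw} ± e^{−iw})/(2 or 2i), so |cos(w)| ≤ e^{|w|}. With w = −7z^4, |w| ≤ 7r^4 + 0 on |z|=r, giving M(r) ≤ e^{7r^4 + 0} and ρ ≤ 4. For the lower bound, choose z on |z|=r with -7z^4 purely imaginary of modulus 7r^4; then |cos(−7z^4)| grows like e^{7r^4}/2, so ρ ≥ 4. Hence ρ = 4.
Therefore ρ = 4.

Order ρ = 4.


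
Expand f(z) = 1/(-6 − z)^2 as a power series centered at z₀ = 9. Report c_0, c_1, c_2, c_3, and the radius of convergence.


Let w = z − z₀, so z = z₀ + w.
Then -6 − z = -6 − (z₀ + w) = (-6 − z₀) − w = -15 − w.
f(z) = 1/(-15 − w)^2 = (1/(-15)^2) · (1 − w/(-15))^{−2}.
By the binomial series (1−u)^{−2} = Σ_{n≥0} C(n+1, 1) u^n for |u|<1, with u = w/(-15):
  c_n = C(n+1, 1) / (-15)^(n+2).
  c_0 = 1/(-15)^2 = 1/225.
  c_1 = 2/(-15)^3 = -2/3375.
  c_2 = 3/(-15)^4 = 1/16875.
  c_3 = 4/(-15)^5 = -4/759375.
The series is valid for |w/d| < 1, i.e. |z − z₀| < |d|.
Radius of convergence: R = |-6 − z₀| = |-15| = 15 (distance from z₀ to the singularity z = -6).

c_0 = 1/225, c_1 = -2/3375, c_2 = 1/16875, c_3 = -4/759375; R = 15.


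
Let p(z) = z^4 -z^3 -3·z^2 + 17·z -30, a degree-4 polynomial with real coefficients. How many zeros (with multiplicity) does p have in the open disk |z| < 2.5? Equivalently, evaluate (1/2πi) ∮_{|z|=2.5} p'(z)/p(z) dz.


The zeros of p are: (1 + 2i), (1 - 2i), 2, -3.
Their magnitudes are: 2.236, 2.236, 2, 3.
Zeros with |z| < R = 2.5: (1 + 2i), (1 - 2i), 2.
Count = 3.
By the argument principle, (1/2πi) ∮_{|z|=R} p'(z)/p(z) dz equals exactly this count.

Number of zeros inside |z| < 2.5: 3.


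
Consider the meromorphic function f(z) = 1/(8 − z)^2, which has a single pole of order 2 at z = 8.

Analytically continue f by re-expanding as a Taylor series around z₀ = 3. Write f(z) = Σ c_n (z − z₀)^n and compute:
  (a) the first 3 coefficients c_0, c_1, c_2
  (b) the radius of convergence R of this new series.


Let w = z − z₀, so z = z₀ + w.
Then 8 − z = 8 − (z₀ + w) = (8 − z₀) − w = 5 − w.
f(z) = 1/(5 − w)^2 = (1/(5)^2) · (1 − w/(5))^{−2}.
By the binomial series (1−u)^{−2} = Σ_{n≥0} C(n+1, 1) u^n for |u|<1, with u = w/(5):
  c_n = C(n+1, 1) / (5)^(n+2).
  c_0 = 1/(5)^2 = 1/25.
  c_1 = 2/(5)^3 = 2/125.
  c_2 = 3/(5)^4 = 3/625.
The series is valid for |w/d| < 1, i.e. |z − z₀| < |d|.
Radius of convergence: R = |8 − z₀| = |5| = 5 (distance from z₀ to the singularity z = 8).

c_0 = 1/25, c_1 = 2/125, c_2 = 3/625; R = 5.


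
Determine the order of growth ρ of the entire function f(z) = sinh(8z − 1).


sinh(w) is a linear combination of e^{iw} and e^{−iw} (or e^w, e^{−w} in the hyperbolic case), so |sinh(w)| ≤ e^{|w|}. With w = 8z − 1, |w| ≤ 8|z| + 1 = 8r + 1 on |z| = r, giving M(r) ≤ e^{8r + 1}, so ρ ≤ 1. On a suitable ray (z = it for sin/cos; z = t for sinh/cosh, t real → ∞), |sinh(8z − 1)| grows like e^{8|t|}/2, so ρ ≥ 1. Hence ρ = 1.
Therefore ρ = 1.

Order ρ = 1.


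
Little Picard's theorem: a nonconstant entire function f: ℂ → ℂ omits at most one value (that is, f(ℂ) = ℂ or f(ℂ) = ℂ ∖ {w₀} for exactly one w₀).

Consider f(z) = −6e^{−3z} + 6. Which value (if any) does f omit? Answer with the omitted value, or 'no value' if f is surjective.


Little Picard bounds the complement of f(ℂ) to at most one point.
e^{−3z} is never zero on ℂ, so -6·e^{−3z} takes every value in ℂ ∖ {0}. Adding 6 shifts the range to ℂ ∖ {6}. Thus f omits exactly the value 6.

Omitted value: 6.


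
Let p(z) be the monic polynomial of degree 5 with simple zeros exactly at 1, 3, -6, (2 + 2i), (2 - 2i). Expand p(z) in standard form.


The polynomial is p(z) = ∏_{α ∈ S} (z − α), where S = {1, 3, -6, (2 + 2i), (2 - 2i)}.
Expanding the product yields: p(z) = z^5 -2·z^4 -21·z^3 + 118·z^2 -240·z + 144.
Note conjugate pairs combine to real quadratics: (z − (2+2i))(z − (2−2i)) = z² − 4z + 8.
The resulting polynomial has degree 5 and real coefficients as required.

p(z) = z^5 -2·z^4 -21·z^3 + 118·z^2 -240·z + 144.


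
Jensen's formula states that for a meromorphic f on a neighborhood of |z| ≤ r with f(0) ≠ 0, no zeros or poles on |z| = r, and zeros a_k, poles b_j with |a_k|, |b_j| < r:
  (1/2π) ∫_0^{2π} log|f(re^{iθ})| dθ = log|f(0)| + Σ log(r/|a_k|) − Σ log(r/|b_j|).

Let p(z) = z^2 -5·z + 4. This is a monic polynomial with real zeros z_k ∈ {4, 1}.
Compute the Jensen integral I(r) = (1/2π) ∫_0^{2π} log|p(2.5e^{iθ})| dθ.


Zeros: 1, 4; r = 2.5.
Inside |z| < r: 1. Outside (|z| ≥ r): 4.
p(0) = 4, so log|p(0)| = log(4) = 1.3863.
Apply Jensen: I(r) = log|p(0)| + Σ_k log(r/|z_k|), summed over zeros inside |z| < r.
  log(r/|z_k|) for z_k = 1: log(2.5/1) = 0.9163
  Outside zeros (4) contribute nothing to the Jensen sum.
Sum over inside zeros: 0.9163.
I(r) = log|p(0)| + (inside sum) = 1.3863 + 0.9163 = 2.3026.
Note: since some zeros are outside |z| ≤ r, the simplified n·log(r) form does NOT apply — only the inside zeros contribute.

I(r) ≈ 2.3026.


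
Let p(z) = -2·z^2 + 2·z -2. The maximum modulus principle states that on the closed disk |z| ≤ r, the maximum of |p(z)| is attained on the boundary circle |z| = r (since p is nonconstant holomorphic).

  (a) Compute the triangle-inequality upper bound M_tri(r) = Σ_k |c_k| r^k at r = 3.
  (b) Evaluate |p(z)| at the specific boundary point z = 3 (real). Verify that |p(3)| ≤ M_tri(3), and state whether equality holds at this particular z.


Coefficients: c_0 = -2, c_1 = 2, c_2 = -2. Radius r = 3.
Part (a). Triangle bound: M_tri(r) = Σ_k |c_k| r^k
  = |-2|·3^0 + |2|·3^1 + |-2|·3^2
  = 2 + 6 + 18 = 26.
This bounds M(r) := max_{|z|=r} |p(z)| from above; equality holds iff all terms c_k z^k can be made to align in phase at a single z on |z|=r.
Part (b). At z = 3 (real, on the circle |z| = r):
  p(3) = (-2)·3^0 + (2)·3^1 + (-2)·3^2 = -14.
  |p(3)| = 14.
Check: |p(3)| = 14 ≤ 26 = M_tri(3). ✓ Equality does not hold at z = 3 (the coefficients have mixed signs, so the terms do not all align in phase there).

M_tri(3) = 26; |p(3)| = 14; equality at z=3: no.


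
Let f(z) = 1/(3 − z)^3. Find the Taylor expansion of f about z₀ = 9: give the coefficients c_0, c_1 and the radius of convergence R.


Let w = z − z₀, so z = z₀ + w.
Then 3 − z = 3 − (z₀ + w) = (3 − z₀) − w = -6 − w.
f(z) = 1/(-6 − w)^3 = (1/(-6)^3) · (1 − w/(-6))^{−3}.
By the binomial series (1−u)^{−3} = Σ_{n≥0} C(n+2, 2) u^n for |u|<1, with u = w/(-6):
  c_n = C(n+2, 2) / (-6)^(n+3).
  c_0 = 1/(-6)^3 = -1/216.
  c_1 = 3/(-6)^4 = 1/432.
The series is valid for |w/d| < 1, i.e. |z − z₀| < |d|.
Radius of convergence: R = |3 − z₀| = |-6| = 6 (distance from z₀ to the singularity z = 3).

c_0 = -1/216, c_1 = 1/432; R = 6.


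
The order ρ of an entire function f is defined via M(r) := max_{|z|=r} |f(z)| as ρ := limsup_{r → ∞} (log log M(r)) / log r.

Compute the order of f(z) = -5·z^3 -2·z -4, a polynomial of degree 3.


|f(z)| ≤ Σ|c_k|·r^k = O(r^3) as r → ∞. Polynomial growth is O(e^{r^ε}) for every ε > 0 (since r^3/e^{r^ε} → 0), so ρ ≤ ε for all ε > 0, i.e. ρ = 0. Every nonconstant polynomial has order 0.
Therefore ρ = 0.

Order ρ = 0.


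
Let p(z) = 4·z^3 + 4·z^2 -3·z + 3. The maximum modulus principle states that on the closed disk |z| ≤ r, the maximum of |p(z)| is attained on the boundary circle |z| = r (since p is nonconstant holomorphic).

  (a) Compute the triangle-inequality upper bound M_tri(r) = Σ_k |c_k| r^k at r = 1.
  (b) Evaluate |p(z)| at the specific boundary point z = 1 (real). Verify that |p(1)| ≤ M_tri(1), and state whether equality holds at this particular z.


Coefficients: c_0 = 3, c_1 = -3, c_2 = 4, c_3 = 4. Radius r = 1.
Part (a). Triangle bound: M_tri(r) = Σ_k |c_k| r^k
  = |3|·1^0 + |-3|·1^1 + |4|·1^2 + |4|·1^3
  = 3 + 3 + 4 + 4 = 14.
This bounds M(r) := max_{|z|=r} |p(z)| from above; equality holds iff all terms c_k z^k can be made to align in phase at a single z on |z|=r.
Part (b). At z = 1 (real, on the circle |z| = r):
  p(1) = (3)·1^0 + (-3)·1^1 + (4)·1^2 + (4)·1^3 = 8.
  |p(1)| = 8.
Check: |p(1)| = 8 ≤ 14 = M_tri(1). ✓ Equality does not hold at z = 1 (the coefficients have mixed signs, so the terms do not all align in phase there).

M_tri(1) = 14; |p(1)| = 8; equality at z=1: no.


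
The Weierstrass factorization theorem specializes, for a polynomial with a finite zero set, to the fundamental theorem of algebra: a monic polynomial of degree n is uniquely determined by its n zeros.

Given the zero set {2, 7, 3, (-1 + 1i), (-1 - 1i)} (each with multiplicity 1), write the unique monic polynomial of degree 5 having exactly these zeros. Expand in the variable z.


The polynomial is p(z) = ∏_{α ∈ S} (z − α), where S = {2, 7, 3, (-1 + 1i), (-1 - 1i)}.
Expanding the product yields: p(z) = z^5 -10·z^4 + 19·z^3 + 16·z^2 -2·z -84.
Note conjugate pairs combine to real quadratics: (z − (-1+1i))(z − (-1−1i)) = z² + 2z + 2.
The resulting polynomial has degree 5 and real coefficients as required.

p(z) = z^5 -10·z^4 + 19·z^3 + 16·z^2 -2·z -84.


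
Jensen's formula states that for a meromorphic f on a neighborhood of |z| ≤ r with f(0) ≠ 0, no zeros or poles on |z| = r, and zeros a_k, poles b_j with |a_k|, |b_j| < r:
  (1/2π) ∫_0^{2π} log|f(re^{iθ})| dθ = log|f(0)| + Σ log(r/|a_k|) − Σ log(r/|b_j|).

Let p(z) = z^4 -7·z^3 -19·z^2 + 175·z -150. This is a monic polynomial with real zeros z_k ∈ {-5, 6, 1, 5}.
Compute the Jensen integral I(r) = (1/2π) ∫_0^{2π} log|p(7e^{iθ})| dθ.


Zeros: -5, 1, 5, 6; r = 7.
Inside |z| < r: -5, 1, 5, 6. Outside (|z| ≥ r): ∅.
p(0) = -150, so log|p(0)| = log(150) = 5.0106.
Apply Jensen: I(r) = log|p(0)| + Σ_k log(r/|z_k|), summed over zeros inside |z| < r.
  log(r/|z_k|) for z_k = -5: log(7/5) = 0.3365
  log(r/|z_k|) for z_k = 6: log(7/6) = 0.1542
  log(r/|z_k|) for z_k = 1: log(7/1) = 1.9459
  log(r/|z_k|) for z_k = 5: log(7/5) = 0.3365
Sum over inside zeros: 2.7730.
I(r) = log|p(0)| + (inside sum) = 5.0106 + 2.7730 = 7.7836.
Closed form (all zeros inside, monic): I(r) = n·log(r) = 4·log(7) = 7.7836. ✓

I(r) ≈ 7.7836.


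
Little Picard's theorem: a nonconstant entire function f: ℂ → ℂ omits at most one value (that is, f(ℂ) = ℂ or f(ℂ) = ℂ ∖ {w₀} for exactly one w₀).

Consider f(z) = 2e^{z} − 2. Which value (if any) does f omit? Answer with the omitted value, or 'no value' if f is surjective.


Little Picard bounds the complement of f(ℂ) to at most one point.
e^{z} is never zero on ℂ, so 2·e^{z} takes every value in ℂ ∖ {0}. Adding -2 shifts the range to ℂ ∖ {-2}. Thus f omits exactly the value -2.

Omitted value: -2.


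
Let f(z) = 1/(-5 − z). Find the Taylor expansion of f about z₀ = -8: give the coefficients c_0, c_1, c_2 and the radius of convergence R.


Let w = z − z₀, so z = z₀ + w.
Then -5 − z = -5 − (z₀ + w) = (-5 − z₀) − w = 3 − w.
f(z) = 1/(3 − w) = (1/(3)) · 1/(1 − w/(3)) = Σ_{n≥0} w^n / (3)^(n+1).
So c_n = 1/(3)^(n+1):
  c_0 = 1/(3)^1 = 1/3.
  c_1 = 1/(3)^2 = 1/9.
  c_2 = 1/(3)^3 = 1/27.
The series is valid for |w/d| < 1, i.e. |z − z₀| < |d|.
Radius of convergence: R = |-5 − z₀| = |3| = 3 (distance from z₀ to the singularity z = -5).

c_0 = 1/3, c_1 = 1/9, c_2 = 1/27; R = 3.


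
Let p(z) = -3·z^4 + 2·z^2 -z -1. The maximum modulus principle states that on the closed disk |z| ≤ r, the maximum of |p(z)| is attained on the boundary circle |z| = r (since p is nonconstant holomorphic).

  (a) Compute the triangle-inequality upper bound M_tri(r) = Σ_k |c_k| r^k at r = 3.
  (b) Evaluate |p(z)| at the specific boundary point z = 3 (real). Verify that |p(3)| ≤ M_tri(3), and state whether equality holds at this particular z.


Coefficients: c_0 = -1, c_1 = -1, c_2 = 2, c_3 = 0, c_4 = -3. Radius r = 3.
Part (a). Triangle bound: M_tri(r) = Σ_k |c_k| r^k
  = |-1|·3^0 + |-1|·3^1 + |2|·3^2 + |0|·3^3 + |-3|·3^4
  = 1 + 3 + 18 + 0 + 243 = 265.
This bounds M(r) := max_{|z|=r} |p(z)| from above; equality holds iff all terms c_k z^k can be made to align in phase at a single z on |z|=r.
Part (b). At z = 3 (real, on the circle |z| = r):
  p(3) = (-1)·3^0 + (-1)·3^1 + (2)·3^2 + (0)·3^3 + (-3)·3^4 = -229.
  |p(3)| = 229.
Check: |p(3)| = 229 ≤ 265 = M_tri(3). ✓ Equality does not hold at z = 3 (the coefficients have mixed signs, so the terms do not all align in phase there).

M_tri(3) = 265; |p(3)| = 229; equality at z=3: no.


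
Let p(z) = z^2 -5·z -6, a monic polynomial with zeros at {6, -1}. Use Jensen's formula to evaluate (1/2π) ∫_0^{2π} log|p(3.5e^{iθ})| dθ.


Zeros: -1, 6; r = 3.5.
Inside |z| < r: -1. Outside (|z| ≥ r): 6.
p(0) = -6, so log|p(0)| = log(6) = 1.7918.
Apply Jensen: I(r) = log|p(0)| + Σ_k log(r/|z_k|), summed over zeros inside |z| < r.
  log(r/|z_k|) for z_k = -1: log(3.5/1) = 1.2528
  Outside zeros (6) contribute nothing to the Jensen sum.
Sum over inside zeros: 1.2528.
I(r) = log|p(0)| + (inside sum) = 1.7918 + 1.2528 = 3.0445.
Note: since some zeros are outside |z| ≤ r, the simplified n·log(r) form does NOT apply — only the inside zeros contribute.

I(r) ≈ 3.0445.


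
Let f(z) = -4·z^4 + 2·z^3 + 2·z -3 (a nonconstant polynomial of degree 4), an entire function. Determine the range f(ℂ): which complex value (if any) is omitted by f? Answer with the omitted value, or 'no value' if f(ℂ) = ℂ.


Little Picard bounds the complement of f(ℂ) to at most one point.
For every w ∈ ℂ, the equation p(z) − w = 0 is a nonconstant polynomial in z and hence has at least one root by the fundamental theorem of algebra. So p is surjective onto ℂ, omitting no value.

Omitted value: no value.


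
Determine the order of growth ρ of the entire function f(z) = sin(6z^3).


Write sin(w) = (e^{iw} ± e^{−iw})/(2 or 2i), so |sin(w)| ≤ e^{|w|}. With w = 6z^3, |w| ≤ 6r^3 + 0 on |z|=r, giving M(r) ≤ e^{6r^3 + 0} and ρ ≤ 3. For the lower bound, choose z on |z|=r with 6z^3 purely imaginary of modulus 6r^3; then |sin(6z^3)| grows like e^{6r^3}/2, so ρ ≥ 3. Hence ρ = 3.
Therefore ρ = 3.

Order ρ = 3.


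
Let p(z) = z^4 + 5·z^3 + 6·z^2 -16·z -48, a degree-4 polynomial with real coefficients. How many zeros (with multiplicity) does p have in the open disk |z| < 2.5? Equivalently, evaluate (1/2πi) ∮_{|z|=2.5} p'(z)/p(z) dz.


The zeros of p are: 2, (-2 + 2i), (-2 - 2i), -3.
Their magnitudes are: 2, 2.828, 2.828, 3.
Zeros with |z| < R = 2.5: 2.
Count = 1.
By the argument principle, (1/2πi) ∮_{|z|=R} p'(z)/p(z) dz equals exactly this count.

Number of zeros inside |z| < 2.5: 1.


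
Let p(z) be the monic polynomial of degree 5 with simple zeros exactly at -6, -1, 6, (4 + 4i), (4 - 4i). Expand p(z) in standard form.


The polynomial is p(z) = ∏_{α ∈ S} (z − α), where S = {-6, -1, 6, (4 + 4i), (4 - 4i)}.
Expanding the product yields: p(z) = z^5 -7·z^4 -12·z^3 + 284·z^2 -864·z -1152.
Note conjugate pairs combine to real quadratics: (z − (4+4i))(z − (4−4i)) = z² − 8z + 32.
The resulting polynomial has degree 5 and real coefficients as required.

p(z) = z^5 -7·z^4 -12·z^3 + 284·z^2 -864·z -1152.


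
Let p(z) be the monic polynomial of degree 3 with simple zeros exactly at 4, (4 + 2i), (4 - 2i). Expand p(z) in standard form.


The polynomial is p(z) = ∏_{α ∈ S} (z − α), where S = {4, (4 + 2i), (4 - 2i)}.
Expanding the product yields: p(z) = z^3 -12·z^2 + 52·z -80.
Note conjugate pairs combine to real quadratics: (z − (4+2i))(z − (4−2i)) = z² − 8z + 20.
The resulting polynomial has degree 3 and real coefficients as required.

p(z) = z^3 -12·z^2 + 52·z -80.


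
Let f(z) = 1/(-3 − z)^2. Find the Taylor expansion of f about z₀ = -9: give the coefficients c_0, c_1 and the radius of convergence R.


Let w = z − z₀, so z = z₀ + w.
Then -3 − z = -3 − (z₀ + w) = (-3 − z₀) − w = 6 − w.
f(z) = 1/(6 − w)^2 = (1/(6)^2) · (1 − w/(6))^{−2}.
By the binomial series (1−u)^{−2} = Σ_{n≥0} C(n+1, 1) u^n for |u|<1, with u = w/(6):
  c_n = C(n+1, 1) / (6)^(n+2).
  c_0 = 1/(6)^2 = 1/36.
  c_1 = 2/(6)^3 = 1/108.
The series is valid for |w/d| < 1, i.e. |z − z₀| < |d|.
Radius of convergence: R = |-3 − z₀| = |6| = 6 (distance from z₀ to the singularity z = -3).

c_0 = 1/36, c_1 = 1/108; R = 6.


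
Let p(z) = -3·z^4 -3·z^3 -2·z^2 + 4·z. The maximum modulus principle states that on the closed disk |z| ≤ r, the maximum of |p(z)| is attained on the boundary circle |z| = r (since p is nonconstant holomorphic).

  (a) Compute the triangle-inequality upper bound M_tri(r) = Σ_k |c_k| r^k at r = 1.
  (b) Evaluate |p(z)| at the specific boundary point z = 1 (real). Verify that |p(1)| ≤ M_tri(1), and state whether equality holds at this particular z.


Coefficients: c_0 = 0, c_1 = 4, c_2 = -2, c_3 = -3, c_4 = -3. Radius r = 1.
Part (a). Triangle bound: M_tri(r) = Σ_k |c_k| r^k
  = |0|·1^0 + |4|·1^1 + |-2|·1^2 + |-3|·1^3 + |-3|·1^4
  = 0 + 4 + 2 + 3 + 3 = 12.
This bounds M(r) := max_{|z|=r} |p(z)| from above; equality holds iff all terms c_k z^k can be made to align in phase at a single z on |z|=r.
Part (b). At z = 1 (real, on the circle |z| = r):
  p(1) = (0)·1^0 + (4)·1^1 + (-2)·1^2 + (-3)·1^3 + (-3)·1^4 = -4.
  |p(1)| = 4.
Check: |p(1)| = 4 ≤ 12 = M_tri(1). ✓ Equality does not hold at z = 1 (the coefficients have mixed signs, so the terms do not all align in phase there).

M_tri(1) = 12; |p(1)| = 4; equality at z=1: no.


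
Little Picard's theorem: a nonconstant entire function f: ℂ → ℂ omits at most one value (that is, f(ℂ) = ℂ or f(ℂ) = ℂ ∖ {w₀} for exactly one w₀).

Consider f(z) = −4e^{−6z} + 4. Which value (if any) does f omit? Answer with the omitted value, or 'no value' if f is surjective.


Little Picard bounds the complement of f(ℂ) to at most one point.
e^{−6z} is never zero on ℂ, so -4·e^{−6z} takes every value in ℂ ∖ {0}. Adding 4 shifts the range to ℂ ∖ {4}. Thus f omits exactly the value 4.

Omitted value: 4.


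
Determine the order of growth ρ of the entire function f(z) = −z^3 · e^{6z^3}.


M(r) = max_{|z|=r} |-1|·|z|^3·|e^{6z^3}| = 1·r^3 · e^{6r^3} (the factors attain their maxima compatibly on |z|=r). Then log M(r) = log 1 + 3·log r + 6r^3, dominated by the last term, so log log M(r) ~ 3·log r. The polynomial factor -1z^3 contributes only a log r term and does not affect the order. ρ = 3.
Therefore ρ = 3.

Order ρ = 3.


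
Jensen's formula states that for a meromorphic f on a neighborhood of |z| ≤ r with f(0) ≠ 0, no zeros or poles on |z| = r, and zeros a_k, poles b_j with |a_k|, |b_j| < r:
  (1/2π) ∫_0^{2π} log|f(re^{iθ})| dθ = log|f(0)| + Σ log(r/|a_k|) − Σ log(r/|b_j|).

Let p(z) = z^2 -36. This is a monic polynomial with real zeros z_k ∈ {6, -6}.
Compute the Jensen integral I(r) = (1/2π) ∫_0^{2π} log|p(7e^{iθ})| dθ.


Zeros: -6, 6; r = 7.
Inside |z| < r: -6, 6. Outside (|z| ≥ r): ∅.
p(0) = -36, so log|p(0)| = log(36) = 3.5835.
Apply Jensen: I(r) = log|p(0)| + Σ_k log(r/|z_k|), summed over zeros inside |z| < r.
  log(r/|z_k|) for z_k = 6: log(7/6) = 0.1542
  log(r/|z_k|) for z_k = -6: log(7/6) = 0.1542
Sum over inside zeros: 0.3083.
I(r) = log|p(0)| + (inside sum) = 3.5835 + 0.3083 = 3.8918.
Closed form (all zeros inside, monic): I(r) = n·log(r) = 2·log(7) = 3.8918. ✓

I(r) ≈ 3.8918.


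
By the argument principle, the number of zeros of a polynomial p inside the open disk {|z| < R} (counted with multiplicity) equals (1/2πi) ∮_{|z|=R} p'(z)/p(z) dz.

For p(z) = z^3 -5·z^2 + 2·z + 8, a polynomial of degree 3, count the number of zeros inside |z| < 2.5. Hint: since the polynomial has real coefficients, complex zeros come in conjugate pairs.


The zeros of p are: -1, 2, 4.
Their magnitudes are: 1, 2, 4.
Zeros with |z| < R = 2.5: -1, 2.
Count = 2.
By the argument principle, (1/2πi) ∮_{|z|=R} p'(z)/p(z) dz equals exactly this count.

Number of zeros inside |z| < 2.5: 2.


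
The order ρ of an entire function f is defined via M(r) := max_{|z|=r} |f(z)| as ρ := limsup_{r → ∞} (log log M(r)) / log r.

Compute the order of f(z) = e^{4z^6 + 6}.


|e^{4z^6 + 6}| = e^{Re(4·z^6) + 6} ≤ e^{4|z|^6 + 6} = e^{4r^6 + 6} on |z| = r, so ρ ≤ 6. Choosing z on |z|=r so that 4·z^6 is real positive (always possible by picking arg z appropriately) gives |f(z)| = e^{4r^6 + 6}, matching the bound. The additive constant 6 does not affect log log M(r) ~ 6·log r. Hence ρ = 6.
Therefore ρ = 6.

Order ρ = 6.


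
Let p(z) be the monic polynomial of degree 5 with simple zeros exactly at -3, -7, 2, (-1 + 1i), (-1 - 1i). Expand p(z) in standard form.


The polynomial is p(z) = ∏_{α ∈ S} (z − α), where S = {-3, -7, 2, (-1 + 1i), (-1 - 1i)}.
Expanding the product yields: p(z) = z^5 + 10·z^4 + 19·z^3 -24·z^2 -82·z -84.
Note conjugate pairs combine to real quadratics: (z − (-1+1i))(z − (-1−1i)) = z² + 2z + 2.
The resulting polynomial has degree 5 and real coefficients as required.

p(z) = z^5 + 10·z^4 + 19·z^3 -24·z^2 -82·z -84.


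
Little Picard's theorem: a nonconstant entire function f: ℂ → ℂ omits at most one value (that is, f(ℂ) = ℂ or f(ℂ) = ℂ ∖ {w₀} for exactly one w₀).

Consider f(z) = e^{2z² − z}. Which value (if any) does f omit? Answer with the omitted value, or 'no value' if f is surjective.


Little Picard bounds the complement of f(ℂ) to at most one point.
The exponent g(z) = 2z² − z is a nonconstant polynomial, hence surjective onto ℂ. So e^{g(z)} takes every value in {e^w : w ∈ ℂ} = ℂ ∖ {0}. Adding 0 shifts the range to ℂ ∖ {0}. f omits exactly 0.

Omitted value: 0.


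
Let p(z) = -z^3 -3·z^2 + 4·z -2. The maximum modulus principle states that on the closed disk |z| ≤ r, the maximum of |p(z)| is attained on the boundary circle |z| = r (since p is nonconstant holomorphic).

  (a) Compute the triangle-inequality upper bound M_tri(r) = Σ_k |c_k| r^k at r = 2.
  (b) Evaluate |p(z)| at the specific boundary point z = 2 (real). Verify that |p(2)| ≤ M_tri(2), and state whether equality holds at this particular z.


Coefficients: c_0 = -2, c_1 = 4, c_2 = -3, c_3 = -1. Radius r = 2.
Part (a). Triangle bound: M_tri(r) = Σ_k |c_k| r^k
  = |-2|·2^0 + |4|·2^1 + |-3|·2^2 + |-1|·2^3
  = 2 + 8 + 12 + 8 = 30.
This bounds M(r) := max_{|z|=r} |p(z)| from above; equality holds iff all terms c_k z^k can be made to align in phase at a single z on |z|=r.
Part (b). At z = 2 (real, on the circle |z| = r):
  p(2) = (-2)·2^0 + (4)·2^1 + (-3)·2^2 + (-1)·2^3 = -14.
  |p(2)| = 14.
Check: |p(2)| = 14 ≤ 30 = M_tri(2). ✓ Equality does not hold at z = 2 (the coefficients have mixed signs, so the terms do not all align in phase there).

M_tri(2) = 30; |p(2)| = 14; equality at z=2: no.


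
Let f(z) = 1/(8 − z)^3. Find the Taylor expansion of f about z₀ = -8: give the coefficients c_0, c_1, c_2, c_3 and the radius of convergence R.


Let w = z − z₀, so z = z₀ + w.
Then 8 − z = 8 − (z₀ + w) = (8 − z₀) − w = 16 − w.
f(z) = 1/(16 − w)^3 = (1/(16)^3) · (1 − w/(16))^{−3}.
By the binomial series (1−u)^{−3} = Σ_{n≥0} C(n+2, 2) u^n for |u|<1, with u = w/(16):
  c_n = C(n+2, 2) / (16)^(n+3).
  c_0 = 1/(16)^3 = 1/4096.
  c_1 = 3/(16)^4 = 3/65536.
  c_2 = 6/(16)^5 = 3/524288.
  c_3 = 10/(16)^6 = 5/8388608.
The series is valid for |w/d| < 1, i.e. |z − z₀| < |d|.
Radius of convergence: R = |8 − z₀| = |16| = 16 (distance from z₀ to the singularity z = 8).

c_0 = 1/4096, c_1 = 3/65536, c_2 = 3/524288, c_3 = 5/8388608; R = 16.


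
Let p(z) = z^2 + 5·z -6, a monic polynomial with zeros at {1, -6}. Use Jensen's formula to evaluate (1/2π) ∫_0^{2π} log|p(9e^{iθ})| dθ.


Zeros: -6, 1; r = 9.
Inside |z| < r: -6, 1. Outside (|z| ≥ r): ∅.
p(0) = -6, so log|p(0)| = log(6) = 1.7918.
Apply Jensen: I(r) = log|p(0)| + Σ_k log(r/|z_k|), summed over zeros inside |z| < r.
  log(r/|z_k|) for z_k = 1: log(9/1) = 2.1972
  log(r/|z_k|) for z_k = -6: log(9/6) = 0.4055
Sum over inside zeros: 2.6027.
I(r) = log|p(0)| + (inside sum) = 1.7918 + 2.6027 = 4.3944.
Closed form (all zeros inside, monic): I(r) = n·log(r) = 2·log(9) = 4.3944. ✓

I(r) ≈ 4.3944.


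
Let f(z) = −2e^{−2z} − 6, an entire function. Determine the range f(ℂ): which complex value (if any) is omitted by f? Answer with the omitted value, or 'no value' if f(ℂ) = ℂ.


Little Picard bounds the complement of f(ℂ) to at most one point.
e^{−2z} is never zero on ℂ, so -2·e^{−2z} takes every value in ℂ ∖ {0}. Adding -6 shifts the range to ℂ ∖ {-6}. Thus f omits exactly the value -6.

Omitted value: -6.


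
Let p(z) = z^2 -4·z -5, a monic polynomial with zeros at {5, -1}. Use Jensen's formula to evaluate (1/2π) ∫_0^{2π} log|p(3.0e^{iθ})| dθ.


Zeros: -1, 5; r = 3.0.
Inside |z| < r: -1. Outside (|z| ≥ r): 5.
p(0) = -5, so log|p(0)| = log(5) = 1.6094.
Apply Jensen: I(r) = log|p(0)| + Σ_k log(r/|z_k|), summed over zeros inside |z| < r.
  log(r/|z_k|) for z_k = -1: log(3.0/1) = 1.0986
  Outside zeros (5) contribute nothing to the Jensen sum.
Sum over inside zeros: 1.0986.
I(r) = log|p(0)| + (inside sum) = 1.6094 + 1.0986 = 2.7081.
Note: since some zeros are outside |z| ≤ r, the simplified n·log(r) form does NOT apply — only the inside zeros contribute.

I(r) ≈ 2.7081.


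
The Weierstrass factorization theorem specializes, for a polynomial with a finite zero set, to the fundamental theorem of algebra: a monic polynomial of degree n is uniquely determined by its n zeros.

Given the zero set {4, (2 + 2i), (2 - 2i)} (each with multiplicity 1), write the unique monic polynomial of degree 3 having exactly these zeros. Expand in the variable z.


The polynomial is p(z) = ∏_{α ∈ S} (z − α), where S = {4, (2 + 2i), (2 - 2i)}.
Expanding the product yields: p(z) = z^3 -8·z^2 + 24·z -32.
Note conjugate pairs combine to real quadratics: (z − (2+2i))(z − (2−2i)) = z² − 4z + 8.
The resulting polynomial has degree 3 and real coefficients as required.

p(z) = z^3 -8·z^2 + 24·z -32.


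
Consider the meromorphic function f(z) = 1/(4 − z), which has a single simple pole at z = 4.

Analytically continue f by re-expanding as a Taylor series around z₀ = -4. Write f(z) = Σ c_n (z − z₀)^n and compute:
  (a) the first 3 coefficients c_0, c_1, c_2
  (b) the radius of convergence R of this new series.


Let w = z − z₀, so z = z₀ + w.
Then 4 − z = 4 − (z₀ + w) = (4 − z₀) − w = 8 − w.
f(z) = 1/(8 − w) = (1/(8)) · 1/(1 − w/(8)) = Σ_{n≥0} w^n / (8)^(n+1).
So c_n = 1/(8)^(n+1):
  c_0 = 1/(8)^1 = 1/8.
  c_1 = 1/(8)^2 = 1/64.
  c_2 = 1/(8)^3 = 1/512.
The series is valid for |w/d| < 1, i.e. |z − z₀| < |d|.
Radius of convergence: R = |4 − z₀| = |8| = 8 (distance from z₀ to the singularity z = 4).

c_0 = 1/8, c_1 = 1/64, c_2 = 1/512; R = 8.


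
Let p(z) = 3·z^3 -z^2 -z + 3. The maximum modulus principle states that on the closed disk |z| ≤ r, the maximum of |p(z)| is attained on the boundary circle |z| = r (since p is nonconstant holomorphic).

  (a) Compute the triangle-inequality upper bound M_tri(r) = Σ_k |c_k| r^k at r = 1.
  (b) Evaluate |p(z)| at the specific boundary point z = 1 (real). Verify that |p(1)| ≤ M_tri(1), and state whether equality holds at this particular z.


Coefficients: c_0 = 3, c_1 = -1, c_2 = -1, c_3 = 3. Radius r = 1.
Part (a). Triangle bound: M_tri(r) = Σ_k |c_k| r^k
  = |3|·1^0 + |-1|·1^1 + |-1|·1^2 + |3|·1^3
  = 3 + 1 + 1 + 3 = 8.
This bounds M(r) := max_{|z|=r} |p(z)| from above; equality holds iff all terms c_k z^k can be made to align in phase at a single z on |z|=r.
Part (b). At z = 1 (real, on the circle |z| = r):
  p(1) = (3)·1^0 + (-1)·1^1 + (-1)·1^2 + (3)·1^3 = 4.
  |p(1)| = 4.
Check: |p(1)| = 4 ≤ 8 = M_tri(1). ✓ Equality does not hold at z = 1 (the coefficients have mixed signs, so the terms do not all align in phase there).

M_tri(1) = 8; |p(1)| = 4; equality at z=1: no.


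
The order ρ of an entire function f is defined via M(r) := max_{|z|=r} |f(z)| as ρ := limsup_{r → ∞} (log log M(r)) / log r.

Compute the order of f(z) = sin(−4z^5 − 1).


Write sin(w) = (e^{iw} ± e^{−iw})/(2 or 2i), so |sin(w)| ≤ e^{|w|}. With w = −4z^5 − 1, |w| ≤ 4r^5 + 1 on |z|=r, giving M(r) ≤ e^{4r^5 + 1} and ρ ≤ 5. For the lower bound, choose z on |z|=r with -4z^5 purely imaginary of modulus 4r^5; then |sin(−4z^5 − 1)| grows like e^{4r^5}/2, so ρ ≥ 5. Hence ρ = 5.
Therefore ρ = 5.

Order ρ = 5.


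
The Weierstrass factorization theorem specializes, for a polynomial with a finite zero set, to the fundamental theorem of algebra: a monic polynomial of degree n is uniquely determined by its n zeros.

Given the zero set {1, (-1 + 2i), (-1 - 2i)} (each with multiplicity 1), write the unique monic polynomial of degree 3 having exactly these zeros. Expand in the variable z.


The polynomial is p(z) = ∏_{α ∈ S} (z − α), where S = {1, (-1 + 2i), (-1 - 2i)}.
Expanding the product yields: p(z) = z^3 + z^2 + 3·z -5.
Note conjugate pairs combine to real quadratics: (z − (-1+2i))(z − (-1−2i)) = z² + 2z + 5.
The resulting polynomial has degree 3 and real coefficients as required.

p(z) = z^3 + z^2 + 3·z -5.


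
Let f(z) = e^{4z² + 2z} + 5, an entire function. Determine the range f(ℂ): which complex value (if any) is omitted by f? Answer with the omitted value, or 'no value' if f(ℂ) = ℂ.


Little Picard bounds the complement of f(ℂ) to at most one point.
The exponent g(z) = 4z² + 2z is a nonconstant polynomial, hence surjective onto ℂ. So e^{g(z)} takes every value in {e^w : w ∈ ℂ} = ℂ ∖ {0}. Adding 5 shifts the range to ℂ ∖ {5}. f omits exactly 5.

Omitted value: 5.


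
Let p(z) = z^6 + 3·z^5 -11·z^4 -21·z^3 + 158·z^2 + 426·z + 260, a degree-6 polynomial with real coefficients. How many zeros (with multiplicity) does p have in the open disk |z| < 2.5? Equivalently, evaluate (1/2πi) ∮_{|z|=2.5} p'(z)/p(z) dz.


The zeros of p are: -2, (3 + 2i), (3 - 2i), (-3 + 1i), (-3 - 1i), -1.
Their magnitudes are: 2, 3.606, 3.606, 3.162, 3.162, 1.
Zeros with |z| < R = 2.5: -2, -1.
Count = 2.
By the argument principle, (1/2πi) ∮_{|z|=R} p'(z)/p(z) dz equals exactly this count.

Number of zeros inside |z| < 2.5: 2.


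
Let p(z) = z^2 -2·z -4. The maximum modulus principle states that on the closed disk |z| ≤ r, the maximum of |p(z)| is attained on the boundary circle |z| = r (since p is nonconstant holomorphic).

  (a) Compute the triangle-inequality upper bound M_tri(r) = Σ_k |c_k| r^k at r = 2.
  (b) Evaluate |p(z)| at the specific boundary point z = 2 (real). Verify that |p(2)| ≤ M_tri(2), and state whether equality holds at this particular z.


Coefficients: c_0 = -4, c_1 = -2, c_2 = 1. Radius r = 2.
Part (a). Triangle bound: M_tri(r) = Σ_k |c_k| r^k
  = |-4|·2^0 + |-2|·2^1 + |1|·2^2
  = 4 + 4 + 4 = 12.
This bounds M(r) := max_{|z|=r} |p(z)| from above; equality holds iff all terms c_k z^k can be made to align in phase at a single z on |z|=r.
Part (b). At z = 2 (real, on the circle |z| = r):
  p(2) = (-4)·2^0 + (-2)·2^1 + (1)·2^2 = -4.
  |p(2)| = 4.
Check: |p(2)| = 4 ≤ 12 = M_tri(2). ✓ Equality does not hold at z = 2 (the coefficients have mixed signs, so the terms do not all align in phase there).

M_tri(2) = 12; |p(2)| = 4; equality at z=2: no.


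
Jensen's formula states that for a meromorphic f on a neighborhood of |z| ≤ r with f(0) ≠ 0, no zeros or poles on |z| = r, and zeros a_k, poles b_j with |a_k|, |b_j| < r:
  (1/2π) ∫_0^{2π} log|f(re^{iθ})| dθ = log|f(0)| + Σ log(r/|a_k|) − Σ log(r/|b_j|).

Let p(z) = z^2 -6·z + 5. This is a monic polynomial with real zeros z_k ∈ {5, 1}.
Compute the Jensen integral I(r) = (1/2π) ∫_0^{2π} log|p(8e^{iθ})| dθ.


Zeros: 1, 5; r = 8.
Inside |z| < r: 1, 5. Outside (|z| ≥ r): ∅.
p(0) = 5, so log|p(0)| = log(5) = 1.6094.
Apply Jensen: I(r) = log|p(0)| + Σ_k log(r/|z_k|), summed over zeros inside |z| < r.
  log(r/|z_k|) for z_k = 5: log(8/5) = 0.4700
  log(r/|z_k|) for z_k = 1: log(8/1) = 2.0794
Sum over inside zeros: 2.5494.
I(r) = log|p(0)| + (inside sum) = 1.6094 + 2.5494 = 4.1589.
Closed form (all zeros inside, monic): I(r) = n·log(r) = 2·log(8) = 4.1589. ✓

I(r) ≈ 4.1589.


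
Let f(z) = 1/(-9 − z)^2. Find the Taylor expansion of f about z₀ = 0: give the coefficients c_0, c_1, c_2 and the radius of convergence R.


Let w = z − z₀, so z = z₀ + w.
Then -9 − z = -9 − (z₀ + w) = (-9 − z₀) − w = -9 − w.
f(z) = 1/(-9 − w)^2 = (1/(-9)^2) · (1 − w/(-9))^{−2}.
By the binomial series (1−u)^{−2} = Σ_{n≥0} C(n+1, 1) u^n for |u|<1, with u = w/(-9):
  c_n = C(n+1, 1) / (-9)^(n+2).
  c_0 = 1/(-9)^2 = 1/81.
  c_1 = 2/(-9)^3 = -2/729.
  c_2 = 3/(-9)^4 = 1/2187.
The series is valid for |w/d| < 1, i.e. |z − z₀| < |d|.
Radius of convergence: R = |-9 − z₀| = |-9| = 9 (distance from z₀ to the singularity z = -9).

c_0 = 1/81, c_1 = -2/729, c_2 = 1/2187; R = 9.


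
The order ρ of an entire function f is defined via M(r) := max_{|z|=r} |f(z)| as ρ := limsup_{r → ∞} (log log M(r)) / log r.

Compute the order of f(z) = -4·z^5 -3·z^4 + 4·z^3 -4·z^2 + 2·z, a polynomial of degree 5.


|f(z)| ≤ Σ|c_k|·r^k = O(r^5) as r → ∞. Polynomial growth is O(e^{r^ε}) for every ε > 0 (since r^5/e^{r^ε} → 0), so ρ ≤ ε for all ε > 0, i.e. ρ = 0. Every nonconstant polynomial has order 0.
Therefore ρ = 0.

Order ρ = 0.


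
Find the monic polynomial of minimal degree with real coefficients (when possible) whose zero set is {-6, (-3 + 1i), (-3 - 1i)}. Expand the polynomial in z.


The polynomial is p(z) = ∏_{α ∈ S} (z − α), where S = {-6, (-3 + 1i), (-3 - 1i)}.
Expanding the product yields: p(z) = z^3 + 12·z^2 + 46·z + 60.
Note conjugate pairs combine to real quadratics: (z − (-3+1i))(z − (-3−1i)) = z² + 6z + 10.
The resulting polynomial has degree 3 and real coefficients as required.

p(z) = z^3 + 12·z^2 + 46·z + 60.


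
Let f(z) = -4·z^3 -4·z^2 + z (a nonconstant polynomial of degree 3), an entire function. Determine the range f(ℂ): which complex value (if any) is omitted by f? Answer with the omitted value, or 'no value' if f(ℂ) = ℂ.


Little Picard bounds the complement of f(ℂ) to at most one point.
For every w ∈ ℂ, the equation p(z) − w = 0 is a nonconstant polynomial in z and hence has at least one root by the fundamental theorem of algebra. So p is surjective onto ℂ, omitting no value.

Omitted value: no value.


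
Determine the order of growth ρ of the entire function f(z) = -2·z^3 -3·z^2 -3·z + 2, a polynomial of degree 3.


|f(z)| ≤ Σ|c_k|·r^k = O(r^3) as r → ∞. Polynomial growth is O(e^{r^ε}) for every ε > 0 (since r^3/e^{r^ε} → 0), so ρ ≤ ε for all ε > 0, i.e. ρ = 0. Every nonconstant polynomial has order 0.
Therefore ρ = 0.

Order ρ = 0.


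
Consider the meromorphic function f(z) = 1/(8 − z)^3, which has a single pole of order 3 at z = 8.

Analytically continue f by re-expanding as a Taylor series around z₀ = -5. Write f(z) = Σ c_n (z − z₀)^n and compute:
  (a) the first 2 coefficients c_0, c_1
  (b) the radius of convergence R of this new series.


Let w = z − z₀, so z = z₀ + w.
Then 8 − z = 8 − (z₀ + w) = (8 − z₀) − w = 13 − w.
f(z) = 1/(13 − w)^3 = (1/(13)^3) · (1 − w/(13))^{−3}.
By the binomial series (1−u)^{−3} = Σ_{n≥0} C(n+2, 2) u^n for |u|<1, with u = w/(13):
  c_n = C(n+2, 2) / (13)^(n+3).
  c_0 = 1/(13)^3 = 1/2197.
  c_1 = 3/(13)^4 = 3/28561.
The series is valid for |w/d| < 1, i.e. |z − z₀| < |d|.
Radius of convergence: R = |8 − z₀| = |13| = 13 (distance from z₀ to the singularity z = 8).

c_0 = 1/2197, c_1 = 3/28561; R = 13.


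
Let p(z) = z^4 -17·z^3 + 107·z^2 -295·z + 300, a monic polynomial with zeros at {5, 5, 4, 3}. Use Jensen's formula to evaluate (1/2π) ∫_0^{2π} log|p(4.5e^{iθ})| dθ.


Zeros: 3, 4, 5, 5; r = 4.5.
Inside |z| < r: 3, 4. Outside (|z| ≥ r): 5, 5.
p(0) = 300, so log|p(0)| = log(300) = 5.7038.
Apply Jensen: I(r) = log|p(0)| + Σ_k log(r/|z_k|), summed over zeros inside |z| < r.
  log(r/|z_k|) for z_k = 4: log(4.5/4) = 0.1178
  log(r/|z_k|) for z_k = 3: log(4.5/3) = 0.4055
  Outside zeros (5, 5) contribute nothing to the Jensen sum.
Sum over inside zeros: 0.5232.
I(r) = log|p(0)| + (inside sum) = 5.7038 + 0.5232 = 6.2270.
Note: since some zeros are outside |z| ≤ r, the simplified n·log(r) form does NOT apply — only the inside zeros contribute.

I(r) ≈ 6.2270.


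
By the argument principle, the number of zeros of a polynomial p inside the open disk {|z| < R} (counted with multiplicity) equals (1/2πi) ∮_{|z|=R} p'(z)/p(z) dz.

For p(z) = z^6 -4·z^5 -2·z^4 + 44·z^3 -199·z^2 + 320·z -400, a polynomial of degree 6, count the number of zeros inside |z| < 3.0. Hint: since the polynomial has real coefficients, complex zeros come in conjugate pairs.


The zeros of p are: (1 + 2i), (1 - 2i), -4, 4, (1 + 2i), (1 - 2i).
Their magnitudes are: 2.236, 2.236, 4, 4, 2.236, 2.236.
Zeros with |z| < R = 3.0: (1 + 2i), (1 - 2i), (1 + 2i), (1 - 2i).
Count = 4.
By the argument principle, (1/2πi) ∮_{|z|=R} p'(z)/p(z) dz equals exactly this count.

Number of zeros inside |z| < 3.0: 4.
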